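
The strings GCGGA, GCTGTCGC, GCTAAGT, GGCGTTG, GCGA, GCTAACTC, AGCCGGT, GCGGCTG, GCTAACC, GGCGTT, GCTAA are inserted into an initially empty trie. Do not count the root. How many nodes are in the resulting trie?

Trie structure (* marks end of a word):
(root)
├─ A
│  └─ G
│     └─ C
│        └─ C
│           └─ G
│              └─ G
│                 └─ T *
└─ G
   ├─ C
   │  ├─ G
   │  │  ├─ A *
   │  │  └─ G
   │  │     ├─ A *
   │  │     └─ C
   │  │        └─ T
   │  │           └─ G *
   │  └─ T
   │     ├─ A
   │     │  └─ A *
   │     │     ├─ C
   │     │     │  ├─ C *
   │     │     │  └─ T
   │     │     │     └─ C *
   │     │     └─ G
   │     │        └─ T *
   │     └─ G
   │        └─ T
   │           └─ C
   │              └─ G
   │                 └─ C *
   └─ G
      └─ C
         └─ G
            └─ T
               └─ T *
                  └─ G *
Counting every labelled node above: 36.

36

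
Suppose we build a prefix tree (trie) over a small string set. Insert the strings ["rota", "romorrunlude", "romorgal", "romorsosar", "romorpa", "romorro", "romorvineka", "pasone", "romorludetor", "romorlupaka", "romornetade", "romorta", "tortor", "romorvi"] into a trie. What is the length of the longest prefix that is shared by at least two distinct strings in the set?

Look for the deepest trie node that still has at least two words in its subtree.
e.g. "romorludetor" and "romorlupaka" share the prefix "romorlu" of length 7; no pair shares a longer one.
Longest shared-prefix length: 7

7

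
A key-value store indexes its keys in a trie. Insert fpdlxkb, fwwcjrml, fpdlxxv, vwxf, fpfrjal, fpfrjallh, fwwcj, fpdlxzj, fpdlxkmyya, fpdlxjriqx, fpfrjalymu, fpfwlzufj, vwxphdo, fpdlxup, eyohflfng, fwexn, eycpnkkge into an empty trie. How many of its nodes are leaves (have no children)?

15

Leaves are exactly the stored words that no other stored word extends.
Those words: "eycpnkkge", "eyohflfng", "fpdlxjriqx", "fpdlxkb", "fpdlxkmyya", "fpdlxup", "fpdlxxv", "fpdlxzj", "fpfrjallh", "fpfrjalymu", "fpfwlzufj", "fwexn", "fwwcjrml", "vwxf", "vwxphdo"
Leaf count: 15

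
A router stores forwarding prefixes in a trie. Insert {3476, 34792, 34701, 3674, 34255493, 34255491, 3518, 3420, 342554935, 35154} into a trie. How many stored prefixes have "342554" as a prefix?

3

Traverse to the node for "342554", then collect every word in that subtree.
Words under "342554": 34255491, 34255493, 342554935
Count: 3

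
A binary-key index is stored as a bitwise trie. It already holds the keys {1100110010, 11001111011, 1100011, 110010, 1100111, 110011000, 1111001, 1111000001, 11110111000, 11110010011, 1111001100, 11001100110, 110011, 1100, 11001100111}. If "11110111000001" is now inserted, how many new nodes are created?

"11110111000" is already a path in the trie; the remaining "001" must be added.
Each of the 3 remaining characters creates one node.

3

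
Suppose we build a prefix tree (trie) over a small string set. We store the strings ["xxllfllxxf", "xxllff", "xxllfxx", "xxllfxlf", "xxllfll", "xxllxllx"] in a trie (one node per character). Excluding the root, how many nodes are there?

Trace insertions, counting only characters that open a new branch:
  "xxllfllxxf" → 10 new (x, x, l, l, f, l, l, x, x, f)
  "xxllff" → prefix "xxllf" already present; 1 new (f)
  "xxllfxx" → prefix "xxllf" already present; 2 new (x, x)
  "xxllfxlf" → prefix "xxllfx" already present; 2 new (l, f)
  "xxllfll" → prefix "xxllfll" already present; 0 new (none)
  "xxllxllx" → prefix "xxll" already present; 4 new (x, l, l, x)
Total nodes = 10 + 1 + 2 + 2 + 0 + 4 = 19

19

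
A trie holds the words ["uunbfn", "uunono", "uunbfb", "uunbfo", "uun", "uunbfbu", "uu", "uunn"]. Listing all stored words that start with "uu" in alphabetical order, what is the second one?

uun

DFS of the "uu" subtree visits, in order: "uu", "uun", "uunbfb", "uunbfbu", "uunbfn", "uunbfo", "uunn", "uunono"
Position 2: uun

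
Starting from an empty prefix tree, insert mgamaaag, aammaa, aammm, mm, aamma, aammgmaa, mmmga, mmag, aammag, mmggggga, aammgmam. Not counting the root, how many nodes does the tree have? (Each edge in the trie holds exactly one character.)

For each word, the new-node count is its length minus the longest prefix already in the trie:
  "mgamaaag" → 8 new (m, g, a, m, a, a, a, g)
  "aammaa" → 6 new (a, a, m, m, a, a)
  "aammm" → prefix "aamm" already present; 1 new (m)
  "mm" → prefix "m" already present; 1 new (m)
  "aamma" → prefix "aamma" already present; 0 new (none)
  "aammgmaa" → prefix "aamm" already present; 4 new (g, m, a, a)
  "mmmga" → prefix "mm" already present; 3 new (m, g, a)
  "mmag" → prefix "mm" already present; 2 new (a, g)
  "aammag" → prefix "aamma" already present; 1 new (g)
  "mmggggga" → prefix "mm" already present; 6 new (g, g, g, g, g, a)
  "aammgmam" → prefix "aammgma" already present; 1 new (m)
Total nodes = 8 + 6 + 1 + 1 + 0 + 4 + 3 + 2 + 1 + 6 + 1 = 33

33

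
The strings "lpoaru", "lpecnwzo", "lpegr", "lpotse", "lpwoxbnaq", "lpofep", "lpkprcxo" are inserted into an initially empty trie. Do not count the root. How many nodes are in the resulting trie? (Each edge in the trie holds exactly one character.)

Count nodes per top-level branch (shared prefixes stored once):
  'l'-branch (lpecnwzo, lpegr, lpkprcxo, lpoaru, lpofep, lpotse, lpwoxbnaq): 33 nodes
Sum: 33

33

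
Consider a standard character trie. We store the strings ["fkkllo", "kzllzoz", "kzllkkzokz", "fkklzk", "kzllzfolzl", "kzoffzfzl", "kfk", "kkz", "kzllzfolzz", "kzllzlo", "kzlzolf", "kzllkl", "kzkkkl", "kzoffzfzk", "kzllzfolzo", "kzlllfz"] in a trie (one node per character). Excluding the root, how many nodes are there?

54

For each word, the new-node count is its length minus the longest prefix already in the trie:
  "fkkllo" → 6 new (f, k, k, l, l, o)
  "kzllzoz" → 7 new (k, z, l, l, z, o, z)
  "kzllkkzokz" → prefix "kzll" already present; 6 new (k, k, z, o, k, z)
  "fkklzk" → prefix "fkkl" already present; 2 new (z, k)
  "kzllzfolzl" → prefix "kzllz" already present; 5 new (f, o, l, z, l)
  "kzoffzfzl" → prefix "kz" already present; 7 new (o, f, f, z, f, z, l)
  "kfk" → prefix "k" already present; 2 new (f, k)
  "kkz" → prefix "k" already present; 2 new (k, z)
  "kzllzfolzz" → prefix "kzllzfolz" already present; 1 new (z)
  "kzllzlo" → prefix "kzllz" already present; 2 new (l, o)
  "kzlzolf" → prefix "kzl" already present; 4 new (z, o, l, f)
  "kzllkl" → prefix "kzllk" already present; 1 new (l)
  "kzkkkl" → prefix "kz" already present; 4 new (k, k, k, l)
  "kzoffzfzk" → prefix "kzoffzfz" already present; 1 new (k)
  "kzllzfolzo" → prefix "kzllzfolz" already present; 1 new (o)
  "kzlllfz" → prefix "kzll" already present; 3 new (l, f, z)
Total nodes = 6 + 7 + 6 + 2 + 5 + 7 + 2 + 2 + 1 + 2 + 4 + 1 + 4 + 1 + 1 + 3 = 54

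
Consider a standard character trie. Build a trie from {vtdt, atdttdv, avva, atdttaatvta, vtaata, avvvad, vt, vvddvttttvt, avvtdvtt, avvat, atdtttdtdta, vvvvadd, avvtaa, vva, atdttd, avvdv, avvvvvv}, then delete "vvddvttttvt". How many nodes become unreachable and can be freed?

9

A node on "vvddvttttvt"'s path can go only if nothing else ends at it or branches off below it.
The suffix "ddvttttvt" (9 nodes) is used only by "vvddvttttvt"; the node for "vv" still has the child "v", so pruning stops there.
Nodes removed: 9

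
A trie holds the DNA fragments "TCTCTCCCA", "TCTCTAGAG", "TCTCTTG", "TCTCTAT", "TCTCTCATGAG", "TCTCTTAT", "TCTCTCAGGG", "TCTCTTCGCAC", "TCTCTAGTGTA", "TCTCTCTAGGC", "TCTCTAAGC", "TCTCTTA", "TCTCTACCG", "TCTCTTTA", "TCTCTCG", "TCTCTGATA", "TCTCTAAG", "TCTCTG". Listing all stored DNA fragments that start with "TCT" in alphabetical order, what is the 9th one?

TCTCTCCCA

Words with prefix "TCT", in lexicographic order: "TCTCTAAG", "TCTCTAAGC", "TCTCTACCG", "TCTCTAGAG", "TCTCTAGTGTA", "TCTCTAT", "TCTCTCAGGG", "TCTCTCATGAG", "TCTCTCCCA", "TCTCTCG", "TCTCTCTAGGC", "TCTCTG", "TCTCTGATA", "TCTCTTA", "TCTCTTAT", "TCTCTTCGCAC", "TCTCTTG", "TCTCTTTA"
Position 9: TCTCTCCCA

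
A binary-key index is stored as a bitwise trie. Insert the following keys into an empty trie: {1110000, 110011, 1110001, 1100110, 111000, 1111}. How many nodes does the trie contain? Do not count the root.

14

For each word, the new-node count is its length minus the longest prefix already in the trie:
  "1110000" → 7 new (1, 1, 1, 0, 0, 0, 0)
  "110011" → prefix "11" already present; 4 new (0, 0, 1, 1)
  "1110001" → prefix "111000" already present; 1 new (1)
  "1100110" → prefix "110011" already present; 1 new (0)
  "111000" → prefix "111000" already present; 0 new (none)
  "1111" → prefix "111" already present; 1 new (1)
Total nodes = 7 + 4 + 1 + 1 + 0 + 1 = 14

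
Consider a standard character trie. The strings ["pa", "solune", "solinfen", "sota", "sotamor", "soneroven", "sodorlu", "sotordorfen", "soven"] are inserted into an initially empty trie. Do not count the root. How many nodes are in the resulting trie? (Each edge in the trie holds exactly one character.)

Count nodes per top-level branch (shared prefixes stored once):
  'p'-branch (pa): 2 nodes
  's'-branch (sodorlu, solinfen, solune, soneroven, sota, sotamor, sotordorfen, soven): 39 nodes
Sum: 41

41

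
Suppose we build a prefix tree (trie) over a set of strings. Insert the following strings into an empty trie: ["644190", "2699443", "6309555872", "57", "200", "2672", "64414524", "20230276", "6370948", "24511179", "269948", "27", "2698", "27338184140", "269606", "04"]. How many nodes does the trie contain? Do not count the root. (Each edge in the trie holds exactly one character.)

67

For each word, the new-node count is its length minus the longest prefix already in the trie:
  "644190" → 6 new (6, 4, 4, 1, 9, 0)
  "2699443" → 7 new (2, 6, 9, 9, 4, 4, 3)
  "6309555872" → prefix "6" already present; 9 new (3, 0, 9, 5, 5, 5, 8, 7, 2)
  "57" → 2 new (5, 7)
  "200" → prefix "2" already present; 2 new (0, 0)
  "2672" → prefix "26" already present; 2 new (7, 2)
  "64414524" → prefix "6441" already present; 4 new (4, 5, 2, 4)
  "20230276" → prefix "20" already present; 6 new (2, 3, 0, 2, 7, 6)
  "6370948" → prefix "63" already present; 5 new (7, 0, 9, 4, 8)
  "24511179" → prefix "2" already present; 7 new (4, 5, 1, 1, 1, 7, 9)
  "269948" → prefix "26994" already present; 1 new (8)
  "27" → prefix "2" already present; 1 new (7)
  "2698" → prefix "269" already present; 1 new (8)
  "27338184140" → prefix "27" already present; 9 new (3, 3, 8, 1, 8, 4, 1, 4, 0)
  "269606" → prefix "269" already present; 3 new (6, 0, 6)
  "04" → 2 new (0, 4)
Total nodes = 6 + 7 + 9 + 2 + 2 + 2 + 4 + 6 + 5 + 7 + 1 + 1 + 1 + 9 + 3 + 2 = 67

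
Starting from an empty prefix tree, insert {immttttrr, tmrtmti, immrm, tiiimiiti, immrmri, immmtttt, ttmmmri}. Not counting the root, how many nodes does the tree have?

39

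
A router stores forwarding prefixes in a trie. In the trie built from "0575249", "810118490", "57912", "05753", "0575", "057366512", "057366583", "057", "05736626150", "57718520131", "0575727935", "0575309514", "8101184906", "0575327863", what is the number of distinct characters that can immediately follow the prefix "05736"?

1

Follow the path "05736" to its node, then look at its outgoing edges.
Distinct next characters after "05736": 6.
That node has 1 child edge.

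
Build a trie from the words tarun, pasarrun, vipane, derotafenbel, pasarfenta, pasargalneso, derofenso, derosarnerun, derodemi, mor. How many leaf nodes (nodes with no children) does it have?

10

A leaf is a node with no children — equivalently, the end of a word that is not a proper prefix of any other stored word.
Those words: "derodemi", "derofenso", "derosarnerun", "derotafenbel", "mor", "pasarfenta", "pasargalneso", "pasarrun", "tarun", "vipane"
Leaf count: 10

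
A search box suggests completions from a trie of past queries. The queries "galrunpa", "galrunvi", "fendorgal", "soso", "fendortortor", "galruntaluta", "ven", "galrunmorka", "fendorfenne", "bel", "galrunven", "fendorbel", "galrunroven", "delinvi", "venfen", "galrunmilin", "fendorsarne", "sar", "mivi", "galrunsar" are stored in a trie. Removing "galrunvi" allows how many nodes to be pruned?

1

Walk "galrunvi" from the leaf back toward the root, removing each node that no remaining word uses.
The suffix "i" (1 node) is used only by "galrunvi"; the node for "galrunv" still has the child "e", so pruning stops there.
Nodes removed: 1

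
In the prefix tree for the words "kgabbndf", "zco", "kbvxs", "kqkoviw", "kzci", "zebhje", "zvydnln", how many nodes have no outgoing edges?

Leaves are exactly the stored words that no other stored word extends.
Those words: "kbvxs", "kgabbndf", "kqkoviw", "kzci", "zco", "zebhje", "zvydnln"
Leaf count: 7

7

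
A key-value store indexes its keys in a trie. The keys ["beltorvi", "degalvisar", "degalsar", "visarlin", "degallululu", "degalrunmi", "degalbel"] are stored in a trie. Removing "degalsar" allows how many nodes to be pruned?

After clearing the end-marker at "degalsar", prune upward until reaching a node still needed by another word.
The suffix "sar" (3 nodes) is used only by "degalsar"; the node for "degal" still has the child "v", so pruning stops there.
Nodes removed: 3

3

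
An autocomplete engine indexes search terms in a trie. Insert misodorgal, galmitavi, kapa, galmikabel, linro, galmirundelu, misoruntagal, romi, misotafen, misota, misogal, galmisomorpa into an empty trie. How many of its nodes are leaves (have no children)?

11

A leaf is a node with no children — equivalently, the end of a word that is not a proper prefix of any other stored word.
Those words: "galmikabel", "galmirundelu", "galmisomorpa", "galmitavi", "kapa", "linro", "misodorgal", "misogal", "misoruntagal", "misotafen", "romi"
Leaf count: 11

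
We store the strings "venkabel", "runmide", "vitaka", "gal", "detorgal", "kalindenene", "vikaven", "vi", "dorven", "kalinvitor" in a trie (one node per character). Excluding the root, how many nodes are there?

57

Insert word by word; a character creates a node only if that edge doesn't already exist:
  "venkabel" → 8 new (v, e, n, k, a, b, e, l)
  "runmide" → 7 new (r, u, n, m, i, d, e)
  "vitaka" → prefix "v" already present; 5 new (i, t, a, k, a)
  "gal" → 3 new (g, a, l)
  "detorgal" → 8 new (d, e, t, o, r, g, a, l)
  "kalindenene" → 11 new (k, a, l, i, n, d, e, n, e, n, e)
  "vikaven" → prefix "vi" already present; 5 new (k, a, v, e, n)
  "vi" → prefix "vi" already present; 0 new (none)
  "dorven" → prefix "d" already present; 5 new (o, r, v, e, n)
  "kalinvitor" → prefix "kalin" already present; 5 new (v, i, t, o, r)
Total nodes = 8 + 7 + 5 + 3 + 8 + 11 + 5 + 0 + 5 + 5 = 57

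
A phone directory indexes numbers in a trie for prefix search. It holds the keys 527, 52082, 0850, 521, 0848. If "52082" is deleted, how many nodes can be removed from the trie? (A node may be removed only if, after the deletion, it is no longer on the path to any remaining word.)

A node on "52082"'s path can go only if nothing else ends at it or branches off below it.
The suffix "082" (3 nodes) is used only by "52082"; the node for "52" still has the child "7", so pruning stops there.
Nodes removed: 3

3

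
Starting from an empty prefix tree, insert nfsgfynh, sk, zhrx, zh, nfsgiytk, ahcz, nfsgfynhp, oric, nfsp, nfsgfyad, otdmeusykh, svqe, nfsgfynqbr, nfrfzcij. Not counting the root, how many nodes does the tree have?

For each word, the new-node count is its length minus the longest prefix already in the trie:
  "nfsgfynh" → 8 new (n, f, s, g, f, y, n, h)
  "sk" → 2 new (s, k)
  "zhrx" → 4 new (z, h, r, x)
  "zh" → prefix "zh" already present; 0 new (none)
  "nfsgiytk" → prefix "nfsg" already present; 4 new (i, y, t, k)
  "ahcz" → 4 new (a, h, c, z)
  "nfsgfynhp" → prefix "nfsgfynh" already present; 1 new (p)
  "oric" → 4 new (o, r, i, c)
  "nfsp" → prefix "nfs" already present; 1 new (p)
  "nfsgfyad" → prefix "nfsgfy" already present; 2 new (a, d)
  "otdmeusykh" → prefix "o" already present; 9 new (t, d, m, e, u, s, y, k, h)
  "svqe" → prefix "s" already present; 3 new (v, q, e)
  "nfsgfynqbr" → prefix "nfsgfyn" already present; 3 new (q, b, r)
  "nfrfzcij" → prefix "nf" already present; 6 new (r, f, z, c, i, j)
Total nodes = 8 + 2 + 4 + 0 + 4 + 4 + 1 + 4 + 1 + 2 + 9 + 3 + 3 + 6 = 51

51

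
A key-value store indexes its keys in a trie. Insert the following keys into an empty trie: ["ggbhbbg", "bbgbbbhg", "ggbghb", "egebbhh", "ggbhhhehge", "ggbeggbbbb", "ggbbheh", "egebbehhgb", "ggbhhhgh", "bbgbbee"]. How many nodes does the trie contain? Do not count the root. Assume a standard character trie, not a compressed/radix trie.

Count nodes per top-level branch (shared prefixes stored once):
  'b'-branch (bbgbbbhg, bbgbbee): 10 nodes
  'e'-branch (egebbehhgb, egebbhh): 12 nodes
  'g'-branch (ggbbheh, ggbeggbbbb, ggbghb, ggbhbbg, ggbhhhehge, ggbhhhgh): 29 nodes
Sum: 51

51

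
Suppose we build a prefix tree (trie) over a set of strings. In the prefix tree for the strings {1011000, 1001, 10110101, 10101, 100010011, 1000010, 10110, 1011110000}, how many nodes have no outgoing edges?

Leaves are exactly the stored words that no other stored word extends.
Those words: "1000010", "100010011", "1001", "10101", "1011000", "10110101", "1011110000"
Leaf count: 7

7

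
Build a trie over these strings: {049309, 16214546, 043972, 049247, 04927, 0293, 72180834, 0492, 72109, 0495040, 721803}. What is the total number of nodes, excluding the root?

40

Count nodes per top-level branch (shared prefixes stored once):
  '0'-branch (0293, 043972, 0492, 049247, 04927, 049309, 0495040): 21 nodes
  '1'-branch (16214546): 8 nodes
  '7'-branch (72109, 721803, 72180834): 11 nodes
Sum: 40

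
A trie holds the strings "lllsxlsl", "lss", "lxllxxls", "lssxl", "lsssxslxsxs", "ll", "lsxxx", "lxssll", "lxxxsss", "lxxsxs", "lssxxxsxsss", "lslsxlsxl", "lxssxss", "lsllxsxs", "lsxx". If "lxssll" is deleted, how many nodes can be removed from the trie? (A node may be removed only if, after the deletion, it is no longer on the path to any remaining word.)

2

After clearing the end-marker at "lxssll", prune upward until reaching a node still needed by another word.
The suffix "ll" (2 nodes) is used only by "lxssll"; the node for "lxss" still has the child "x", so pruning stops there.
Nodes removed: 2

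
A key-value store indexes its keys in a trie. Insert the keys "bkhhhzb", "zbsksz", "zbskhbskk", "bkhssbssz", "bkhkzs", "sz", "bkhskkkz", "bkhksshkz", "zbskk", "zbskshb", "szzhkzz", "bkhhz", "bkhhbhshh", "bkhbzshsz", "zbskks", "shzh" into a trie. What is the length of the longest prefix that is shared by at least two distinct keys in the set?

5

Look for the deepest trie node that still has at least two words in its subtree.
e.g. "zbskk" and "zbskks" share the prefix "zbskk" of length 5; no pair shares a longer one.
Longest shared-prefix length: 5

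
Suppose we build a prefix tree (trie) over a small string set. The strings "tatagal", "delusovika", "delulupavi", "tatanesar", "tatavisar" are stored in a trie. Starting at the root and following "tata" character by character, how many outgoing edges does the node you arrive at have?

3

Walk "tata" from the root, arriving at one node.
Characters that immediately follow "tata" among the stored strings: {g, n, v}.
That node has 3 child edges.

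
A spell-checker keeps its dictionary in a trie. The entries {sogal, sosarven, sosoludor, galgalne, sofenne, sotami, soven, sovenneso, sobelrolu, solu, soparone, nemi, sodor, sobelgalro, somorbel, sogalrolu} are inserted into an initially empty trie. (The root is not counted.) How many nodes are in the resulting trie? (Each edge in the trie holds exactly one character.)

Trace insertions, counting only characters that open a new branch:
  "sogal" → 5 new (s, o, g, a, l)
  "sosarven" → prefix "so" already present; 6 new (s, a, r, v, e, n)
  "sosoludor" → prefix "sos" already present; 6 new (o, l, u, d, o, r)
  "galgalne" → 8 new (g, a, l, g, a, l, n, e)
  "sofenne" → prefix "so" already present; 5 new (f, e, n, n, e)
  "sotami" → prefix "so" already present; 4 new (t, a, m, i)
  "soven" → prefix "so" already present; 3 new (v, e, n)
  "sovenneso" → prefix "soven" already present; 4 new (n, e, s, o)
  "sobelrolu" → prefix "so" already present; 7 new (b, e, l, r, o, l, u)
  "solu" → prefix "so" already present; 2 new (l, u)
  "soparone" → prefix "so" already present; 6 new (p, a, r, o, n, e)
  "nemi" → 4 new (n, e, m, i)
  "sodor" → prefix "so" already present; 3 new (d, o, r)
  "sobelgalro" → prefix "sobel" already present; 5 new (g, a, l, r, o)
  "somorbel" → prefix "so" already present; 6 new (m, o, r, b, e, l)
  "sogalrolu" → prefix "sogal" already present; 4 new (r, o, l, u)
Total nodes = 5 + 6 + 6 + 8 + 5 + 4 + 3 + 4 + 7 + 2 + 6 + 4 + 3 + 5 + 6 + 4 = 78

78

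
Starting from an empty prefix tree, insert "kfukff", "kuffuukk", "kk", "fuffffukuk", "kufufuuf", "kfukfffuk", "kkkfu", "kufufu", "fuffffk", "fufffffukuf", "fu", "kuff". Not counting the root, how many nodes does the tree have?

41

Insert word by word; a character creates a node only if that edge doesn't already exist:
  "kfukff" → 6 new (k, f, u, k, f, f)
  "kuffuukk" → prefix "k" already present; 7 new (u, f, f, u, u, k, k)
  "kk" → prefix "k" already present; 1 new (k)
  "fuffffukuk" → 10 new (f, u, f, f, f, f, u, k, u, k)
  "kufufuuf" → prefix "kuf" already present; 5 new (u, f, u, u, f)
  "kfukfffuk" → prefix "kfukff" already present; 3 new (f, u, k)
  "kkkfu" → prefix "kk" already present; 3 new (k, f, u)
  "kufufu" → prefix "kufufu" already present; 0 new (none)
  "fuffffk" → prefix "fuffff" already present; 1 new (k)
  "fufffffukuf" → prefix "fuffff" already present; 5 new (f, u, k, u, f)
  "fu" → prefix "fu" already present; 0 new (none)
  "kuff" → prefix "kuff" already present; 0 new (none)
Total nodes = 6 + 7 + 1 + 10 + 5 + 3 + 3 + 0 + 1 + 5 + 0 + 0 = 41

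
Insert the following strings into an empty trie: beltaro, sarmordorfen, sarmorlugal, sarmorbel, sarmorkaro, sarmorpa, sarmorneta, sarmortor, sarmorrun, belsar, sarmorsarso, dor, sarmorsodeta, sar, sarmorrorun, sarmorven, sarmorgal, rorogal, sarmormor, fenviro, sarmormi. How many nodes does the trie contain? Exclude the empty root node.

For each word, the new-node count is its length minus the longest prefix already in the trie:
  "beltaro" → 7 new (b, e, l, t, a, r, o)
  "sarmordorfen" → 12 new (s, a, r, m, o, r, d, o, r, f, e, n)
  "sarmorlugal" → prefix "sarmor" already present; 5 new (l, u, g, a, l)
  "sarmorbel" → prefix "sarmor" already present; 3 new (b, e, l)
  "sarmorkaro" → prefix "sarmor" already present; 4 new (k, a, r, o)
  "sarmorpa" → prefix "sarmor" already present; 2 new (p, a)
  "sarmorneta" → prefix "sarmor" already present; 4 new (n, e, t, a)
  "sarmortor" → prefix "sarmor" already present; 3 new (t, o, r)
  "sarmorrun" → prefix "sarmor" already present; 3 new (r, u, n)
  "belsar" → prefix "bel" already present; 3 new (s, a, r)
  "sarmorsarso" → prefix "sarmor" already present; 5 new (s, a, r, s, o)
  "dor" → 3 new (d, o, r)
  "sarmorsodeta" → prefix "sarmors" already present; 5 new (o, d, e, t, a)
  "sar" → prefix "sar" already present; 0 new (none)
  "sarmorrorun" → prefix "sarmorr" already present; 4 new (o, r, u, n)
  "sarmorven" → prefix "sarmor" already present; 3 new (v, e, n)
  "sarmorgal" → prefix "sarmor" already present; 3 new (g, a, l)
  "rorogal" → 7 new (r, o, r, o, g, a, l)
  "sarmormor" → prefix "sarmor" already present; 3 new (m, o, r)
  "fenviro" → 7 new (f, e, n, v, i, r, o)
  "sarmormi" → prefix "sarmorm" already present; 1 new (i)
Total nodes = 7 + 12 + 5 + 3 + 4 + 2 + 4 + 3 + 3 + 3 + 5 + 3 + 5 + 0 + 4 + 3 + 3 + 7 + 3 + 7 + 1 = 87

87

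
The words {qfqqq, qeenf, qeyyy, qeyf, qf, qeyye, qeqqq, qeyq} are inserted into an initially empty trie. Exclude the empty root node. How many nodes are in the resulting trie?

Trie structure (* marks end of a word):
(root)
└─ q
   ├─ e
   │  ├─ e
   │  │  └─ n
   │  │     └─ f *
   │  ├─ q
   │  │  └─ q
   │  │     └─ q *
   │  └─ y
   │     ├─ f *
   │     ├─ q *
   │     └─ y
   │        ├─ e *
   │        └─ y *
   └─ f *
      └─ q
         └─ q
            └─ q *
Counting every labelled node above: 18.

18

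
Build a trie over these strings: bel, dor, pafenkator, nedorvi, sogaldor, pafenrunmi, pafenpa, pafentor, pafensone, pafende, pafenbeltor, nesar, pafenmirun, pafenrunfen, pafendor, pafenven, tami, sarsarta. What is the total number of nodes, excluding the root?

Count nodes per top-level branch (shared prefixes stored once):
  'b'-branch (bel): 3 nodes
  'd'-branch (dor): 3 nodes
  'n'-branch (nedorvi, nesar): 10 nodes
  'p'-branch (pafenbeltor, pafende, pafendor, pafenkator, pafenmirun, pafenpa, pafenrunfen, pafenrunmi, pafensone, pafentor, pafenven): 45 nodes
  's'-branch (sarsarta, sogaldor): 15 nodes
  't'-branch (tami): 4 nodes
Sum: 80

80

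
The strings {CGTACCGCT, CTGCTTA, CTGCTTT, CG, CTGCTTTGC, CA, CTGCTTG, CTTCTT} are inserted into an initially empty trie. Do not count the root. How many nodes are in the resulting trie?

Trace insertions, counting only characters that open a new branch:
  "CGTACCGCT" → 9 new (C, G, T, A, C, C, G, C, T)
  "CTGCTTA" → prefix "C" already present; 6 new (T, G, C, T, T, A)
  "CTGCTTT" → prefix "CTGCTT" already present; 1 new (T)
  "CG" → prefix "CG" already present; 0 new (none)
  "CTGCTTTGC" → prefix "CTGCTTT" already present; 2 new (G, C)
  "CA" → prefix "C" already present; 1 new (A)
  "CTGCTTG" → prefix "CTGCTT" already present; 1 new (G)
  "CTTCTT" → prefix "CT" already present; 4 new (T, C, T, T)
Total nodes = 9 + 6 + 1 + 0 + 2 + 1 + 1 + 4 = 24

24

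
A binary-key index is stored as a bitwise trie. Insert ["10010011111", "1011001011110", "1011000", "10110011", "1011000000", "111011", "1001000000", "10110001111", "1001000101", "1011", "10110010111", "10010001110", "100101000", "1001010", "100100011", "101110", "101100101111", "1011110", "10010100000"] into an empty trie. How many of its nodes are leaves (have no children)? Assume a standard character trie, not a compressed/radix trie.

12

A leaf is a node with no children — equivalently, the end of a word that is not a proper prefix of any other stored word.
Those words: "1001000000", "1001000101", "10010001110", "10010011111", "10010100000", "1011000000", "10110001111", "1011001011110", "10110011", "101110", "1011110", "111011"
Leaf count: 12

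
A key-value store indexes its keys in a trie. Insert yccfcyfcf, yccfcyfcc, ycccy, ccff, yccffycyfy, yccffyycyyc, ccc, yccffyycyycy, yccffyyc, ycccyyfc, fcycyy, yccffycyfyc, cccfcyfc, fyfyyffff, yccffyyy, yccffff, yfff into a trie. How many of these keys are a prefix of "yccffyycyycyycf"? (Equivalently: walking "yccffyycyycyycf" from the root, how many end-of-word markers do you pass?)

3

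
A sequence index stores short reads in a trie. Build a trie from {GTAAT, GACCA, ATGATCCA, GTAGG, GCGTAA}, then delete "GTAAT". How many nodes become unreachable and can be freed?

2

A node on "GTAAT"'s path can go only if nothing else ends at it or branches off below it.
The suffix "AT" (2 nodes) is used only by "GTAAT"; the node for "GTA" still has the child "G", so pruning stops there.
Nodes removed: 2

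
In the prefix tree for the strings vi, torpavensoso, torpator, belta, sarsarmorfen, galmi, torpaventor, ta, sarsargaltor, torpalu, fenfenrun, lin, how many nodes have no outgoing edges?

A leaf is a node with no children — equivalently, the end of a word that is not a proper prefix of any other stored word.
Those words: "belta", "fenfenrun", "galmi", "lin", "sarsargaltor", "sarsarmorfen", "ta", "torpalu", "torpator", "torpavensoso", "torpaventor", "vi"
Leaf count: 12

12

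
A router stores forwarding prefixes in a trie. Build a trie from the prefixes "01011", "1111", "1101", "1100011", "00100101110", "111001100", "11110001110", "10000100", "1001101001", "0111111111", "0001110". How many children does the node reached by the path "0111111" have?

1

Walk "0111111" from the root, arriving at one node.
Characters that immediately follow "0111111" among the stored strings: {1}.
That node has 1 child edge.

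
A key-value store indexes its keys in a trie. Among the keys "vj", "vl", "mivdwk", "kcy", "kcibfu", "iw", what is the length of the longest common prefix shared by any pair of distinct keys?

Equivalently: take the maximum, over all pairs, of their longest common prefix length.
"kcibfu" and "kcy" agree on "kc" (2 characters) before diverging; nothing deeper is shared.
Longest shared-prefix length: 2

2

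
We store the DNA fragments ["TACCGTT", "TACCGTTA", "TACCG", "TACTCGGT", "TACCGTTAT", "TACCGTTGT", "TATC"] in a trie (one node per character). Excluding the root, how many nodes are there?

18

Trie structure (* marks end of a word):
(root)
└─ T
   └─ A
      ├─ C
      │  ├─ C
      │  │  └─ G *
      │  │     └─ T
      │  │        └─ T *
      │  │           ├─ A *
      │  │           │  └─ T *
      │  │           └─ G
      │  │              └─ T *
      │  └─ T
      │     └─ C
      │        └─ G
      │           └─ G
      │              └─ T *
      └─ T
         └─ C *
Counting every labelled node above: 18.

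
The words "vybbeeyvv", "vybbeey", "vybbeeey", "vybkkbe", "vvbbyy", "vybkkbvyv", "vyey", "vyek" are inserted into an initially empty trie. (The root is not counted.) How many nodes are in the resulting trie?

Trie structure (* marks end of a word):
(root)
└─ v
   ├─ v
   │  └─ b
   │     └─ b
   │        └─ y
   │           └─ y *
   └─ y
      ├─ b
      │  ├─ b
      │  │  └─ e
      │  │     └─ e
      │  │        ├─ e
      │  │        │  └─ y *
      │  │        └─ y *
      │  │           └─ v
      │  │              └─ v *
      │  └─ k
      │     └─ k
      │        └─ b
      │           ├─ e *
      │           └─ v
      │              └─ y
      │                 └─ v *
      └─ e
         ├─ k *
         └─ y *
Counting every labelled node above: 26.

26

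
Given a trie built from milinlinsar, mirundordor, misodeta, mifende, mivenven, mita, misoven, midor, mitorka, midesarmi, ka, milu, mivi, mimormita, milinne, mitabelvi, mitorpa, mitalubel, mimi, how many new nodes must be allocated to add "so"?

Nothing in the trie begins with "s"; the whole of "so" is new.
2 − 0 = 2 new nodes.

2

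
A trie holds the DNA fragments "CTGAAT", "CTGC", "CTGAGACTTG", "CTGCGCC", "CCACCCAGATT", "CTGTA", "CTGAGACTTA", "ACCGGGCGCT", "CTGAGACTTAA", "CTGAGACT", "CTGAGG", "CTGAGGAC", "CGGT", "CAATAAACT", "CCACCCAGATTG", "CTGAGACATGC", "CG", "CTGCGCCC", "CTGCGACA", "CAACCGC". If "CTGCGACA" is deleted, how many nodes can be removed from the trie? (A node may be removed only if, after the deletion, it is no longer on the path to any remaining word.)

3

A node on "CTGCGACA"'s path can go only if nothing else ends at it or branches off below it.
The suffix "ACA" (3 nodes) is used only by "CTGCGACA"; the node for "CTGCG" still has the child "C", so pruning stops there.
Nodes removed: 3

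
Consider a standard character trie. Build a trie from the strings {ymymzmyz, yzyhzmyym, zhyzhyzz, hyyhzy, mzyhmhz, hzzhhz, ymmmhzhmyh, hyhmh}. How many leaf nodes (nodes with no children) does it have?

8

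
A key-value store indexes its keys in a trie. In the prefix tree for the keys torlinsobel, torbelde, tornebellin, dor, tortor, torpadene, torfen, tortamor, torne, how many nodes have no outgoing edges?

8

Leaves are exactly the stored words that no other stored word extends.
Those words: "dor", "torbelde", "torfen", "torlinsobel", "tornebellin", "torpadene", "tortamor", "tortor"
Leaf count: 8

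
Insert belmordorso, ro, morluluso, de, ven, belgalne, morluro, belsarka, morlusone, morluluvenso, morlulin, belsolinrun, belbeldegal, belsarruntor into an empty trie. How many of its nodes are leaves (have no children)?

A leaf is a node with no children — equivalently, the end of a word that is not a proper prefix of any other stored word.
Those words: "belbeldegal", "belgalne", "belmordorso", "belsarka", "belsarruntor", "belsolinrun", "de", "morlulin", "morluluso", "morluluvenso", "morluro", "morlusone", "ro", "ven"
Leaf count: 14

14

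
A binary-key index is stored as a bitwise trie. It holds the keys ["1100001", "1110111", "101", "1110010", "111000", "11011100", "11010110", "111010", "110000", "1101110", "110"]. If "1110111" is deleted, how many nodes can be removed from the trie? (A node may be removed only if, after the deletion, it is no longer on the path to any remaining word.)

2

After clearing the end-marker at "1110111", prune upward until reaching a node still needed by another word.
The suffix "11" (2 nodes) is used only by "1110111"; the node for "11101" still has the child "0", so pruning stops there.
Nodes removed: 2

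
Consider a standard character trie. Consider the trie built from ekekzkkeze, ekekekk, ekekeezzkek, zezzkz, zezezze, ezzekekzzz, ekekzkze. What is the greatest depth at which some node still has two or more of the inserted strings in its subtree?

Equivalently: take the maximum, over all pairs, of their longest common prefix length.
"ekekzkkeze" and "ekekzkze" agree on "ekekzk" (6 characters) before diverging; nothing deeper is shared.
Longest shared-prefix length: 6

6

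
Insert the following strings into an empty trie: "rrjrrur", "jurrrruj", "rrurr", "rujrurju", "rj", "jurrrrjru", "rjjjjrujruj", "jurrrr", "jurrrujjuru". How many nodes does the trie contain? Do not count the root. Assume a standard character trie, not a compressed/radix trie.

44

Trace insertions, counting only characters that open a new branch:
  "rrjrrur" → 7 new (r, r, j, r, r, u, r)
  "jurrrruj" → 8 new (j, u, r, r, r, r, u, j)
  "rrurr" → prefix "rr" already present; 3 new (u, r, r)
  "rujrurju" → prefix "r" already present; 7 new (u, j, r, u, r, j, u)
  "rj" → prefix "r" already present; 1 new (j)
  "jurrrrjru" → prefix "jurrrr" already present; 3 new (j, r, u)
  "rjjjjrujruj" → prefix "rj" already present; 9 new (j, j, j, r, u, j, r, u, j)
  "jurrrr" → prefix "jurrrr" already present; 0 new (none)
  "jurrrujjuru" → prefix "jurrr" already present; 6 new (u, j, j, u, r, u)
Total nodes = 7 + 8 + 3 + 7 + 1 + 3 + 9 + 0 + 6 = 44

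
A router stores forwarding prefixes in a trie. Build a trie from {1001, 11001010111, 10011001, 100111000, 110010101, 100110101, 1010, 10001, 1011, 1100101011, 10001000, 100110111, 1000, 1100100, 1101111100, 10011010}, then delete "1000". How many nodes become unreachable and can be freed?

0

After clearing the end-marker at "1000", prune upward until reaching a node still needed by another word.
Every node on "1000" is still needed (e.g. by "10001"), so nothing is freed.
Nodes removed: 0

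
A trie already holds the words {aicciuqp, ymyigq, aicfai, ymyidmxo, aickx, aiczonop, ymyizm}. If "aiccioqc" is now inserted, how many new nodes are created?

3

"aicci" is already a path in the trie; the remaining "oqc" must be added.
Each of the 3 remaining characters creates one node.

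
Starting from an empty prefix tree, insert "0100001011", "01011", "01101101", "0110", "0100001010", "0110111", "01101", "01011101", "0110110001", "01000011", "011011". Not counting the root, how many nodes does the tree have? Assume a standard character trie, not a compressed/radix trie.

For each word, the new-node count is its length minus the longest prefix already in the trie:
  "0100001011" → 10 new (0, 1, 0, 0, 0, 0, 1, 0, 1, 1)
  "01011" → prefix "010" already present; 2 new (1, 1)
  "01101101" → prefix "01" already present; 6 new (1, 0, 1, 1, 0, 1)
  "0110" → prefix "0110" already present; 0 new (none)
  "0100001010" → prefix "010000101" already present; 1 new (0)
  "0110111" → prefix "011011" already present; 1 new (1)
  "01101" → prefix "01101" already present; 0 new (none)
  "01011101" → prefix "01011" already present; 3 new (1, 0, 1)
  "0110110001" → prefix "0110110" already present; 3 new (0, 0, 1)
  "01000011" → prefix "0100001" already present; 1 new (1)
  "011011" → prefix "011011" already present; 0 new (none)
Total nodes = 10 + 2 + 6 + 0 + 1 + 1 + 0 + 3 + 3 + 1 + 0 = 27

27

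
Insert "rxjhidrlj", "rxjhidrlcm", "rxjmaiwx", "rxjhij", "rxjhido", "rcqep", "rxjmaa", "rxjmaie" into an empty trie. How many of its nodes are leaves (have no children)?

8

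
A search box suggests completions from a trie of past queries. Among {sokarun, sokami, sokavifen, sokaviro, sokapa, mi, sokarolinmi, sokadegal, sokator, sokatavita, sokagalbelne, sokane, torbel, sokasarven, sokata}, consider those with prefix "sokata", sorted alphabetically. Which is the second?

sokatavita

Words with prefix "sokata", in lexicographic order: "sokata", "sokatavita"
Position 2: sokatavita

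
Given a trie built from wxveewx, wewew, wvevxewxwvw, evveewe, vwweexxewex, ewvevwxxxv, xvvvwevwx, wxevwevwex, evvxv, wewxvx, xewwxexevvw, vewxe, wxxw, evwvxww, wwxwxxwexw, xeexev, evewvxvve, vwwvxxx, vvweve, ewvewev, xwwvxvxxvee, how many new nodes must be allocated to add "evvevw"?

"evve" is already a path in the trie; the remaining "vw" must be added.
Each of the 2 remaining characters creates one node.

2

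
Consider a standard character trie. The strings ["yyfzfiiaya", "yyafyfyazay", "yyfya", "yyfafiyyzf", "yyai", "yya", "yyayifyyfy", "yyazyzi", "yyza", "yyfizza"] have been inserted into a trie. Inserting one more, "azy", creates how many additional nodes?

3

"azy" shares no prefix with any stored word, so all 3 characters open new nodes.
3 − 0 = 3 new nodes.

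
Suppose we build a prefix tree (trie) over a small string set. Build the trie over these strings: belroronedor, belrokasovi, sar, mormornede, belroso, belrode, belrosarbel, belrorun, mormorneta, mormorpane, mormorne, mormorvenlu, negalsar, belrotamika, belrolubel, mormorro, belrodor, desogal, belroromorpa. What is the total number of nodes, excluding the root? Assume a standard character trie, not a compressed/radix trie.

Count nodes per top-level branch (shared prefixes stored once):
  'b'-branch (belrode, belrodor, belrokasovi, belrolubel, belroromorpa, belroronedor, belrorun, belrosarbel, belroso, belrotamika): 47 nodes
  'd'-branch (desogal): 7 nodes
  'm'-branch (mormorne, mormornede, mormorneta, mormorpane, mormorro, mormorvenlu): 23 nodes
  'n'-branch (negalsar): 8 nodes
  's'-branch (sar): 3 nodes
Sum: 88

88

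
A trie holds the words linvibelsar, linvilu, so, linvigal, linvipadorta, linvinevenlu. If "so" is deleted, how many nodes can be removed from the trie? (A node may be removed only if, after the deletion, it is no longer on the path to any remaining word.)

2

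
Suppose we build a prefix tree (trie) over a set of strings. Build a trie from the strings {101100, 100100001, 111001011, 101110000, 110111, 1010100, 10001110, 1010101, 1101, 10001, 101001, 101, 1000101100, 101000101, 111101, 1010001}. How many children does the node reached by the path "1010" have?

2

The children of the "1010" node are the distinct next characters among strings starting with "1010".
Characters that immediately follow "1010" among the stored strings: {0, 1}.
That node has 2 child edges.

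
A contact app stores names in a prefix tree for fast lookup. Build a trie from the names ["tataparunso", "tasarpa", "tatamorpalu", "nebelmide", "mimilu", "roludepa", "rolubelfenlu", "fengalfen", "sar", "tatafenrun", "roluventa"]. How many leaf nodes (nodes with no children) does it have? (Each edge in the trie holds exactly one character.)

A leaf is a node with no children — equivalently, the end of a word that is not a proper prefix of any other stored word.
Those words: "fengalfen", "mimilu", "nebelmide", "rolubelfenlu", "roludepa", "roluventa", "sar", "tasarpa", "tatafenrun", "tatamorpalu", "tataparunso"
Leaf count: 11

11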